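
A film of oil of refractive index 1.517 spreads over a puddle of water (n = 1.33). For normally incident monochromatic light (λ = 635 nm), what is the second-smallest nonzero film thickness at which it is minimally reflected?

Ray reflecting at the top interface goes from n = 1.0 toward n = 1.517: a half-wave phase shift.
At the lower boundary (n = 1.517 to n = 1.33) the reflected ray undergoes no phase shift.
Exactly one π shift → a net half-wave offset.
For weak reflection here: 2 n t = m λ.
The second-smallest nonzero thickness corresponds to m = 2: t = m λ / (2 n) = 2.00 × 635 / (2 × 1.517) = 419 nm.

419 nm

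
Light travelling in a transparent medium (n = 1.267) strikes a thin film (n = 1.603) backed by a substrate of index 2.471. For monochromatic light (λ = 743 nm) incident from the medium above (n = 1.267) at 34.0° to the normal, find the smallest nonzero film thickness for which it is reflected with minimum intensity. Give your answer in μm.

0.129 μm

Ray reflecting at the top interface goes from n = 1.267 toward n = 1.603: a half-wave phase shift.
Ray reflecting at the bottom interface goes from n = 1.603 toward n = 2.471: a half-wave phase shift.
Net: no relative phase inversion (both shifts match).
With no net inversion, destructive interference in reflection requires 2 n t cos θ_r = (m + ½) λ.
Snell's law: 1.267 sin 34.0° = 1.603 sin θ_r → sin θ_r = 0.442, cos θ_r = 0.897.
Minimum at m = 0: t = λ / (4 n cos θ_r) = 743 / (4 × 1.603 × 0.897) = 129 nm.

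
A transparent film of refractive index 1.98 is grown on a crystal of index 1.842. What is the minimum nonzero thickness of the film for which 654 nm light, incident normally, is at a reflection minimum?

Top surface (1.0 → 1.98): reflection off a higher-index medium gives a half-wave phase shift.
Bottom surface (1.98 → 1.842): reflection off a lower-index medium gives no phase shift.
The two reflections differ by half a wavelength.
With one net inversion, destructive interference in reflection requires 2 n t = m λ.
Minimum nonzero at m = 1: t = λ / (2 n) = 654 / (2 × 1.98) = 165 nm.

165 nm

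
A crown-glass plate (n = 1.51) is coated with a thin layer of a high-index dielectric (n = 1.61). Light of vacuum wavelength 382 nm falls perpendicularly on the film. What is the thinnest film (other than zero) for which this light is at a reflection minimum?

At the upper boundary (n = 1.0 to n = 1.61) the reflected ray undergoes a half-wave phase shift.
Ray reflecting at the bottom interface goes from n = 1.61 toward n = 1.51: no phase shift.
Net: one phase inversion between the two reflected rays.
So the condition for destructive reflection is 2 n t = m λ.
Minimum nonzero at m = 1: t = λ / (2 n) = 382 / (2 × 1.61) = 119 nm.

119 nm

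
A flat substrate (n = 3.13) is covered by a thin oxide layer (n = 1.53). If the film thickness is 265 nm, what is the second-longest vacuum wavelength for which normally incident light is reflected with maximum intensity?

At the upper boundary (n = 1.0 to n = 1.53) the reflected ray undergoes a half-wave phase shift.
At the lower boundary (n = 1.53 to n = 3.13) the reflected ray undergoes a half-wave phase shift.
Zero or two π shifts → no net half-wave offset.
For maximum reflection here: 2 n t = m λ.
λ = 2 n t / m. The second-longest wavelength is m = 2: λ = 2 × 1.53 × 265 / 2.00 = 405 nm.

405 nm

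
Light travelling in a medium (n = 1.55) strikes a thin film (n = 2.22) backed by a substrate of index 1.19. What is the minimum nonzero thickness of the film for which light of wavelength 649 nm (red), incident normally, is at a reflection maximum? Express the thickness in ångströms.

731 Å

Top surface (1.55 → 2.22): reflection off a higher-index medium gives a half-wave phase shift.
Bottom surface (2.22 → 1.19): reflection off a lower-index medium gives no phase shift.
Net: one phase inversion between the two reflected rays.
So the condition for constructive reflection is 2 n t = (m + ½) λ.
Minimum at m = 0: t = λ / (4 n) = 649 / (4 × 2.22) = 73.1 nm.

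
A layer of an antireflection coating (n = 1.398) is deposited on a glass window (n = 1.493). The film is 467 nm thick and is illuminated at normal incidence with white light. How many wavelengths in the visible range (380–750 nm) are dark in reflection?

1

Ray reflecting at the top interface goes from n = 1.0 toward n = 1.398: a half-wave phase shift.
Bottom surface (1.398 → 1.493): reflection off a higher-index medium gives a half-wave phase shift.
Net: no relative phase inversion (both shifts match).
So the condition for destructive reflection is 2 n t = (m + ½) λ.
λ = 2 n t / (m + ½) = 1306 / (m + ½) nm.
m=1: 870 nm (IR); m=2: 522 nm (visible); m=3: 373 nm (UV).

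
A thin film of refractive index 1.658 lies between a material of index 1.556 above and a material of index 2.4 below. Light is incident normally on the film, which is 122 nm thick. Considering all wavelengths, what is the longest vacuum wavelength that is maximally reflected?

405 nm

Ray reflecting at the top interface goes from n = 1.556 toward n = 1.658: a half-wave phase shift.
At the lower boundary (n = 1.658 to n = 2.4) the reflected ray undergoes a half-wave phase shift.
Zero or two π shifts → no net half-wave offset.
For strong reflection here: 2 n t = m λ.
λ = 2 n t / m. The longest wavelength is m = 1: λ = 2 × 1.658 × 122 / 1.00 = 405 nm.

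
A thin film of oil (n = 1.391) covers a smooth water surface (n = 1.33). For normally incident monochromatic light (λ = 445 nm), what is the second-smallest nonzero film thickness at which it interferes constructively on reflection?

240 nm

At the upper boundary (n = 1.0 to n = 1.391) the reflected ray undergoes a half-wave phase shift.
Ray reflecting at the bottom interface goes from n = 1.391 toward n = 1.33: no phase shift.
Exactly one π shift → a net half-wave offset.
So the condition for constructive reflection is 2 n t = (m + ½) λ.
The second-smallest nonzero thickness corresponds to m = 1: t = (m + ½) λ / (2 n) = 1.50 × 445 / (2 × 1.391) = 240 nm.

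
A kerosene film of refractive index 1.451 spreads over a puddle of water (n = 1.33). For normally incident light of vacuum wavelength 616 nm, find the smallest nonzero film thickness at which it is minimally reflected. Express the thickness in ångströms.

At the upper boundary (n = 1.0 to n = 1.451) the reflected ray undergoes a half-wave phase shift.
Ray reflecting at the bottom interface goes from n = 1.451 toward n = 1.33: no phase shift.
Exactly one π shift → a net half-wave offset.
With one net inversion, destructive interference in reflection requires 2 n t = m λ.
Minimum nonzero at m = 1: t = λ / (2 n) = 616 / (2 × 1.451) = 212 nm.

2123 Å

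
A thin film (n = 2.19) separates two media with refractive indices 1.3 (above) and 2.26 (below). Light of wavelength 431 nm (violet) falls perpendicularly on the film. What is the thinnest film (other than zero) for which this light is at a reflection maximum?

98.4 nm

At the upper boundary (n = 1.3 to n = 2.19) the reflected ray undergoes a half-wave phase shift.
Ray reflecting at the bottom interface goes from n = 2.19 toward n = 2.26: a half-wave phase shift.
The two reflections carry the same phase change, so no net offset.
With no net inversion, constructive interference in reflection requires 2 n t = m λ.
Minimum nonzero at m = 1: t = λ / (2 n) = 431 / (2 × 2.19) = 98.4 nm.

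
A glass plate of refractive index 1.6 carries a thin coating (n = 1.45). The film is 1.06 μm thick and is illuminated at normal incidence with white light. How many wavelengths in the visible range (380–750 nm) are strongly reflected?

At the upper boundary (n = 1.0 to n = 1.45) the reflected ray undergoes a half-wave phase shift.
At the lower boundary (n = 1.45 to n = 1.6) the reflected ray undergoes a half-wave phase shift.
The two reflections carry the same phase change, so no net offset.
With no net inversion, constructive interference in reflection requires 2 n t = m λ.
λ = 2 n t / m = 3074 / m nm.
m=4: 769 nm (IR); m=5: 615 nm (visible); m=6: 512 nm (visible); m=7: 439 nm (visible); m=8: 384 nm (visible); m=9: 342 nm (UV).

4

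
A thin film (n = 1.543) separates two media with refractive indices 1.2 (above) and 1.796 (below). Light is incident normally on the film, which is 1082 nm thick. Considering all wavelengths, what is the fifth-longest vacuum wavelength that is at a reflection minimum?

742 nm

Ray reflecting at the top interface goes from n = 1.2 toward n = 1.543: a half-wave phase shift.
Bottom surface (1.543 → 1.796): reflection off a higher-index medium gives a half-wave phase shift.
The two reflections carry the same phase change, so no net offset.
With no net inversion, destructive interference in reflection requires 2 n t = (m + ½) λ.
λ = 2 n t / (m + ½). The fifth-longest wavelength is m = 4: λ = 2 × 1.543 × 1082 / 4.50 = 742 nm.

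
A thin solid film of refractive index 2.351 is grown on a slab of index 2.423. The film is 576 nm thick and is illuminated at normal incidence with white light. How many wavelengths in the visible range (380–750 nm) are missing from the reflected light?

Ray reflecting at the top interface goes from n = 1.0 toward n = 2.351: a half-wave phase shift.
Bottom surface (2.351 → 2.423): reflection off a higher-index medium gives a half-wave phase shift.
The two reflections carry the same phase change, so no net offset.
With no net inversion, destructive interference in reflection requires 2 n t = (m + ½) λ.
λ = 2 n t / (m + ½) = 2708 / (m + ½) nm.
m=3: 774 nm (IR); m=4: 602 nm (visible); m=5: 492 nm (visible); m=6: 417 nm (visible); m=7: 361 nm (UV).

3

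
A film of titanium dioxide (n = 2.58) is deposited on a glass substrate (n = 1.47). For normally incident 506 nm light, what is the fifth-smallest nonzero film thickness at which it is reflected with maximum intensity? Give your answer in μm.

Ray reflecting at the top interface goes from n = 1.0 toward n = 2.58: a half-wave phase shift.
Ray reflecting at the bottom interface goes from n = 2.58 toward n = 1.47: no phase shift.
The two reflections differ by half a wavelength.
With one net inversion, constructive interference in reflection requires 2 n t = (m + ½) λ.
The fifth-smallest nonzero thickness corresponds to m = 4: t = (m + ½) λ / (2 n) = 4.50 × 506 / (2 × 2.58) = 441 nm.

0.441 μm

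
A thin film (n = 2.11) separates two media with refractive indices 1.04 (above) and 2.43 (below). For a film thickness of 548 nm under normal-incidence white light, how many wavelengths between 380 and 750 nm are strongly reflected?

3

Top surface (1.04 → 2.11): reflection off a higher-index medium gives a half-wave phase shift.
Ray reflecting at the bottom interface goes from n = 2.11 toward n = 2.43: a half-wave phase shift.
Zero or two π shifts → no net half-wave offset.
With no net inversion, constructive interference in reflection requires 2 n t = m λ.
λ = 2 n t / m = 2313 / m nm.
m=3: 771 nm (IR); m=4: 578 nm (visible); m=5: 463 nm (visible); m=6: 385 nm (visible); m=7: 330 nm (UV).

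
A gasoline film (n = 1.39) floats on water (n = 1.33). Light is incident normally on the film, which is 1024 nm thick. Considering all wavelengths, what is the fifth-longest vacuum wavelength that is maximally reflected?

633 nm

Top surface (1.0 → 1.39): reflection off a higher-index medium gives a half-wave phase shift.
At the lower boundary (n = 1.39 to n = 1.33) the reflected ray undergoes no phase shift.
Exactly one π shift → a net half-wave offset.
So the condition for constructive reflection is 2 n t = (m + ½) λ.
λ = 2 n t / (m + ½). The fifth-longest wavelength is m = 4: λ = 2 × 1.39 × 1024 / 4.50 = 633 nm.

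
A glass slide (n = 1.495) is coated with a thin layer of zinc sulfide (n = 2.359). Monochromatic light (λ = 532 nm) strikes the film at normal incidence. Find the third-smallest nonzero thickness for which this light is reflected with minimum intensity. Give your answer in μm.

Top surface (1.0 → 2.359): reflection off a higher-index medium gives a half-wave phase shift.
Bottom surface (2.359 → 1.495): reflection off a lower-index medium gives no phase shift.
Exactly one π shift → a net half-wave offset.
For weak reflection here: 2 n t = m λ.
The third-smallest nonzero thickness corresponds to m = 3: t = m λ / (2 n) = 3.00 × 532 / (2 × 2.359) = 338 nm.

0.338 μm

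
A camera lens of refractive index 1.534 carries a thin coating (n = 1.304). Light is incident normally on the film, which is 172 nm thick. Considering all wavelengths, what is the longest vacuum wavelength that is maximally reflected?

449 nm

Top surface (1.0 → 1.304): reflection off a higher-index medium gives a half-wave phase shift.
At the lower boundary (n = 1.304 to n = 1.534) the reflected ray undergoes a half-wave phase shift.
Zero or two π shifts → no net half-wave offset.
So the condition for constructive reflection is 2 n t = m λ.
λ = 2 n t / m. The longest wavelength is m = 1: λ = 2 × 1.304 × 172 / 1.00 = 449 nm.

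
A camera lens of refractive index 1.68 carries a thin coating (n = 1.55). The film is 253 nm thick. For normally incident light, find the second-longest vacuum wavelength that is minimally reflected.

523 nm

Ray reflecting at the top interface goes from n = 1.0 toward n = 1.55: a half-wave phase shift.
Bottom surface (1.55 → 1.68): reflection off a higher-index medium gives a half-wave phase shift.
The two reflections carry the same phase change, so no net offset.
For dark reflection here: 2 n t = (m + ½) λ.
λ = 2 n t / (m + ½). The second-longest wavelength is m = 1: λ = 2 × 1.55 × 253 / 1.50 = 523 nm.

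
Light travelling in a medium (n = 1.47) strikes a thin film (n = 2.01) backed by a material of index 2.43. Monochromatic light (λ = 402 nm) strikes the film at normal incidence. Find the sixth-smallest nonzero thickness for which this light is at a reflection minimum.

550 nm

Ray reflecting at the top interface goes from n = 1.47 toward n = 2.01: a half-wave phase shift.
Ray reflecting at the bottom interface goes from n = 2.01 toward n = 2.43: a half-wave phase shift.
Zero or two π shifts → no net half-wave offset.
With no net inversion, destructive interference in reflection requires 2 n t = (m + ½) λ.
The sixth-smallest nonzero thickness corresponds to m = 5: t = (m + ½) λ / (2 n) = 5.50 × 402 / (2 × 2.01) = 550 nm.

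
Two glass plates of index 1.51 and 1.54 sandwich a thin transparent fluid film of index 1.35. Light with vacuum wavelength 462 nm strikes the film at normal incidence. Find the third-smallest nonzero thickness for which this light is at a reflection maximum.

428 nm

Top surface (1.51 → 1.35): reflection off a lower-index medium gives no phase shift.
Ray reflecting at the bottom interface goes from n = 1.35 toward n = 1.54: a half-wave phase shift.
The two reflections differ by half a wavelength.
So the condition for constructive reflection is 2 n t = (m + ½) λ.
The third-smallest nonzero thickness corresponds to m = 2: t = (m + ½) λ / (2 n) = 2.50 × 462 / (2 × 1.35) = 428 nm.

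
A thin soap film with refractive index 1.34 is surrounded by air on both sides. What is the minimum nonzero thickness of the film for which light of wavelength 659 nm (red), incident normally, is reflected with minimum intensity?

246 nm

Ray reflecting at the top interface goes from n = 1.0 toward n = 1.34: a half-wave phase shift.
At the lower boundary (n = 1.34 to n = 1.0) the reflected ray undergoes no phase shift.
The two reflections differ by half a wavelength.
With one net inversion, destructive interference in reflection requires 2 n t = m λ.
Minimum nonzero at m = 1: t = λ / (2 n) = 659 / (2 × 1.34) = 246 nm.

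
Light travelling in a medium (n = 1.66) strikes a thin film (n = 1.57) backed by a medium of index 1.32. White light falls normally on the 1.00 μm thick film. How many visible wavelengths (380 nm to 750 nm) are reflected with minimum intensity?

Ray reflecting at the top interface goes from n = 1.66 toward n = 1.57: no phase shift.
At the lower boundary (n = 1.57 to n = 1.32) the reflected ray undergoes no phase shift.
The two reflections carry the same phase change, so no net offset.
So the condition for destructive reflection is 2 n t = (m + ½) λ.
λ = 2 n t / (m + ½) = 3140 / (m + ½) nm.
m=3: 897 nm (IR); m=4: 698 nm (visible); m=5: 571 nm (visible); m=6: 483 nm (visible); m=7: 419 nm (visible); m=8: 369 nm (UV).

4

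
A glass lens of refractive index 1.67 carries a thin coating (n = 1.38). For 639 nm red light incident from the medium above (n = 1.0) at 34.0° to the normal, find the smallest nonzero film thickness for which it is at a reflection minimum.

Top surface (1.0 → 1.38): reflection off a higher-index medium gives a half-wave phase shift.
Ray reflecting at the bottom interface goes from n = 1.38 toward n = 1.67: a half-wave phase shift.
Zero or two π shifts → no net half-wave offset.
So the condition for destructive reflection is 2 n t cos θ_r = (m + ½) λ.
Snell's law: 1.0 sin 34.0° = 1.38 sin θ_r → sin θ_r = 0.405, cos θ_r = 0.914.
Minimum at m = 0: t = λ / (4 n cos θ_r) = 639 / (4 × 1.38 × 0.914) = 127 nm.

127 nm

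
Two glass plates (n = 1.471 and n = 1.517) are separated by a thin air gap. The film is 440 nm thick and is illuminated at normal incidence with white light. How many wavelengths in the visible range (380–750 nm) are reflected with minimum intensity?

1

Top surface (1.471 → 1.0): reflection off a lower-index medium gives no phase shift.
Bottom surface (1.0 → 1.517): reflection off a higher-index medium gives a half-wave phase shift.
Net: one phase inversion between the two reflected rays.
For weak reflection here: 2 n t = m λ.
λ = 2 n t / m = 880 / m nm.
m=1: 880 nm (IR); m=2: 440 nm (visible); m=3: 293 nm (UV).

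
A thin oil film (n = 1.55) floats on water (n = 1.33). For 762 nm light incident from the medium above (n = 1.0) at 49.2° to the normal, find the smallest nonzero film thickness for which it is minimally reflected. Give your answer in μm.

0.282 μm

At the upper boundary (n = 1.0 to n = 1.55) the reflected ray undergoes a half-wave phase shift.
Bottom surface (1.55 → 1.33): reflection off a lower-index medium gives no phase shift.
Net: one phase inversion between the two reflected rays.
With one net inversion, destructive interference in reflection requires 2 n t cos θ_r = m λ.
Snell's law: 1.0 sin 49.2° = 1.55 sin θ_r → sin θ_r = 0.488, cos θ_r = 0.873.
Minimum nonzero at m = 1: t = λ / (2 n cos θ_r) = 762 / (2 × 1.55 × 0.873) = 282 nm.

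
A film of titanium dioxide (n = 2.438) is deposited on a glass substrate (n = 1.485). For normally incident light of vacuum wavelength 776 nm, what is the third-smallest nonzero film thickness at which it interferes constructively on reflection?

At the upper boundary (n = 1.0 to n = 2.438) the reflected ray undergoes a half-wave phase shift.
Bottom surface (2.438 → 1.485): reflection off a lower-index medium gives no phase shift.
Net: one phase inversion between the two reflected rays.
With one net inversion, constructive interference in reflection requires 2 n t = (m + ½) λ.
The third-smallest nonzero thickness corresponds to m = 2: t = (m + ½) λ / (2 n) = 2.50 × 776 / (2 × 2.438) = 398 nm.

398 nm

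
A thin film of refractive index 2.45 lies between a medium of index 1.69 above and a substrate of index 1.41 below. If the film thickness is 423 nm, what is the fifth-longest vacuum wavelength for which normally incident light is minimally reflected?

At the upper boundary (n = 1.69 to n = 2.45) the reflected ray undergoes a half-wave phase shift.
Bottom surface (2.45 → 1.41): reflection off a lower-index medium gives no phase shift.
The two reflections differ by half a wavelength.
For weak reflection here: 2 n t = m λ.
λ = 2 n t / m. The fifth-longest wavelength is m = 5: λ = 2 × 2.45 × 423 / 5.00 = 415 nm.

415 nm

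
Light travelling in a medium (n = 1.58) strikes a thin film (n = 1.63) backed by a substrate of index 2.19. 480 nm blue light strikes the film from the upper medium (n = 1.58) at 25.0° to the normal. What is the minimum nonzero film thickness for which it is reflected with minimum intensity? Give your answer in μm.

0.0807 μm

At the upper boundary (n = 1.58 to n = 1.63) the reflected ray undergoes a half-wave phase shift.
Ray reflecting at the bottom interface goes from n = 1.63 toward n = 2.19: a half-wave phase shift.
Net: no relative phase inversion (both shifts match).
For weak reflection here: 2 n t cos θ_r = (m + ½) λ.
Snell's law: 1.58 sin 25.0° = 1.63 sin θ_r → sin θ_r = 0.410, cos θ_r = 0.912.
Minimum at m = 0: t = λ / (4 n cos θ_r) = 480 / (4 × 1.63 × 0.912) = 80.7 nm.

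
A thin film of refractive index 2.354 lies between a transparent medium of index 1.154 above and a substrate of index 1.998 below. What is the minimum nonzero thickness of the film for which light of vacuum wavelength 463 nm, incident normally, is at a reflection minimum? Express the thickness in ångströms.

Ray reflecting at the top interface goes from n = 1.154 toward n = 2.354: a half-wave phase shift.
Ray reflecting at the bottom interface goes from n = 2.354 toward n = 1.998: no phase shift.
Exactly one π shift → a net half-wave offset.
With one net inversion, destructive interference in reflection requires 2 n t = m λ.
Minimum nonzero at m = 1: t = λ / (2 n) = 463 / (2 × 2.354) = 98.3 nm.

983 Å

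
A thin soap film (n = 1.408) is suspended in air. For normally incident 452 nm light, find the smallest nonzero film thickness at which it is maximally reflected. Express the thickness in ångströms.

803 Å

Top surface (1.0 → 1.408): reflection off a higher-index medium gives a half-wave phase shift.
At the lower boundary (n = 1.408 to n = 1.0) the reflected ray undergoes no phase shift.
Net: one phase inversion between the two reflected rays.
For strong reflection here: 2 n t = (m + ½) λ.
Minimum at m = 0: t = λ / (4 n) = 452 / (4 × 1.408) = 80.3 nm.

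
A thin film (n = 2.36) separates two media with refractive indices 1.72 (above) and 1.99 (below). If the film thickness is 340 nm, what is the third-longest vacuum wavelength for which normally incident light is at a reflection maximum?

642 nm

At the upper boundary (n = 1.72 to n = 2.36) the reflected ray undergoes a half-wave phase shift.
Ray reflecting at the bottom interface goes from n = 2.36 toward n = 1.99: no phase shift.
Exactly one π shift → a net half-wave offset.
For maximum reflection here: 2 n t = (m + ½) λ.
λ = 2 n t / (m + ½). The third-longest wavelength is m = 2: λ = 2 × 2.36 × 340 / 2.50 = 642 nm.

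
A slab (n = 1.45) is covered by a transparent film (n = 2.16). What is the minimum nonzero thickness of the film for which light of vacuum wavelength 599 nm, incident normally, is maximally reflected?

Ray reflecting at the top interface goes from n = 1.0 toward n = 2.16: a half-wave phase shift.
Bottom surface (2.16 → 1.45): reflection off a lower-index medium gives no phase shift.
Exactly one π shift → a net half-wave offset.
So the condition for constructive reflection is 2 n t = (m + ½) λ.
Minimum at m = 0: t = λ / (4 n) = 599 / (4 × 2.16) = 69.3 nm.

69.3 nm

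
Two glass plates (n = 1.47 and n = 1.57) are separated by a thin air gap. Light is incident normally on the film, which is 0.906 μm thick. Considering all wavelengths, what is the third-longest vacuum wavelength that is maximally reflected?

725 nm

Ray reflecting at the top interface goes from n = 1.47 toward n = 1.0: no phase shift.
At the lower boundary (n = 1.0 to n = 1.57) the reflected ray undergoes a half-wave phase shift.
The two reflections differ by half a wavelength.
So the condition for constructive reflection is 2 n t = (m + ½) λ.
λ = 2 n t / (m + ½). The third-longest wavelength is m = 2: λ = 2 × 1.0 × 906 / 2.50 = 725 nm.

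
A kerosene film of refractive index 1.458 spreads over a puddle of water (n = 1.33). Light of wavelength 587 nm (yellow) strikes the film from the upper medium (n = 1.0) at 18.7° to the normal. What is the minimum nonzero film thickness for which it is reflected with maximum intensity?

Top surface (1.0 → 1.458): reflection off a higher-index medium gives a half-wave phase shift.
At the lower boundary (n = 1.458 to n = 1.33) the reflected ray undergoes no phase shift.
The two reflections differ by half a wavelength.
For maximum reflection here: 2 n t cos θ_r = (m + ½) λ.
Snell's law: 1.0 sin 18.7° = 1.458 sin θ_r → sin θ_r = 0.220, cos θ_r = 0.976.
Minimum at m = 0: t = λ / (4 n cos θ_r) = 587 / (4 × 1.458 × 0.976) = 103 nm.

103 nm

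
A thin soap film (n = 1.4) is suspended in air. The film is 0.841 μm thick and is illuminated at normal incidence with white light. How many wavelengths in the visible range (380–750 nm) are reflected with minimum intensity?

3

Ray reflecting at the top interface goes from n = 1.0 toward n = 1.4: a half-wave phase shift.
Bottom surface (1.4 → 1.0): reflection off a lower-index medium gives no phase shift.
Exactly one π shift → a net half-wave offset.
For minimum reflection here: 2 n t = m λ.
λ = 2 n t / m = 2355 / m nm.
m=3: 785 nm (IR); m=4: 589 nm (visible); m=5: 471 nm (visible); m=6: 392 nm (visible); m=7: 336 nm (UV).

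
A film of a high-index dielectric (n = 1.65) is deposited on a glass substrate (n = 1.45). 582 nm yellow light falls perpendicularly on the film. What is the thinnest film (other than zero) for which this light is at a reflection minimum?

176 nm

At the upper boundary (n = 1.0 to n = 1.65) the reflected ray undergoes a half-wave phase shift.
Ray reflecting at the bottom interface goes from n = 1.65 toward n = 1.45: no phase shift.
Exactly one π shift → a net half-wave offset.
With one net inversion, destructive interference in reflection requires 2 n t = m λ.
Minimum nonzero at m = 1: t = λ / (2 n) = 582 / (2 × 1.65) = 176 nm.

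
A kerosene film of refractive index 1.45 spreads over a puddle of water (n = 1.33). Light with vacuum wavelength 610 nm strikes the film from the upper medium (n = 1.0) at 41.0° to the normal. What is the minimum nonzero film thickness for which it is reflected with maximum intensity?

At the upper boundary (n = 1.0 to n = 1.45) the reflected ray undergoes a half-wave phase shift.
At the lower boundary (n = 1.45 to n = 1.33) the reflected ray undergoes no phase shift.
Net: one phase inversion between the two reflected rays.
With one net inversion, constructive interference in reflection requires 2 n t cos θ_r = (m + ½) λ.
Snell's law: 1.0 sin 41.0° = 1.45 sin θ_r → sin θ_r = 0.452, cos θ_r = 0.892.
Minimum at m = 0: t = λ / (4 n cos θ_r) = 610 / (4 × 1.45 × 0.892) = 118 nm.

118 nm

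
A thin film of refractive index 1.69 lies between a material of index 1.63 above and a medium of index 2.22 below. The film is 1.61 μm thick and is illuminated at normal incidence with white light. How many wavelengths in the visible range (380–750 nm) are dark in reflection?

At the upper boundary (n = 1.63 to n = 1.69) the reflected ray undergoes a half-wave phase shift.
At the lower boundary (n = 1.69 to n = 2.22) the reflected ray undergoes a half-wave phase shift.
The two reflections carry the same phase change, so no net offset.
With no net inversion, destructive interference in reflection requires 2 n t = (m + ½) λ.
λ = 2 n t / (m + ½) = 5442 / (m + ½) nm.
m=6: 837 nm (IR); m=7: 726 nm (visible); m=8: 640 nm (visible); m=9: 573 nm (visible); m=10: 518 nm (visible); m=11: 473 nm (visible); m=12: 435 nm (visible); m=13: 403 nm (visible); m=14: 375 nm (UV).

7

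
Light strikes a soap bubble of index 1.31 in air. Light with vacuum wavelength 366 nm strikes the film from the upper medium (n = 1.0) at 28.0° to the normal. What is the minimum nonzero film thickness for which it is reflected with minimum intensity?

150 nm

Ray reflecting at the top interface goes from n = 1.0 toward n = 1.31: a half-wave phase shift.
Bottom surface (1.31 → 1.0): reflection off a lower-index medium gives no phase shift.
Net: one phase inversion between the two reflected rays.
For minimum reflection here: 2 n t cos θ_r = m λ.
Snell's law: 1.0 sin 28.0° = 1.31 sin θ_r → sin θ_r = 0.358, cos θ_r = 0.934.
Minimum nonzero at m = 1: t = λ / (2 n cos θ_r) = 366 / (2 × 1.31 × 0.934) = 150 nm.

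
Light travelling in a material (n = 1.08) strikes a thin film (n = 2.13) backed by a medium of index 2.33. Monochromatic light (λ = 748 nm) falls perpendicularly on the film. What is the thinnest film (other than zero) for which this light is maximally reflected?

176 nm

Top surface (1.08 → 2.13): reflection off a higher-index medium gives a half-wave phase shift.
Ray reflecting at the bottom interface goes from n = 2.13 toward n = 2.33: a half-wave phase shift.
Net: no relative phase inversion (both shifts match).
For strong reflection here: 2 n t = m λ.
Minimum nonzero at m = 1: t = λ / (2 n) = 748 / (2 × 2.13) = 176 nm.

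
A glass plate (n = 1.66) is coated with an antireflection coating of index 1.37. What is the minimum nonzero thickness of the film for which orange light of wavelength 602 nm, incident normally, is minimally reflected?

110 nm

Top surface (1.0 → 1.37): reflection off a higher-index medium gives a half-wave phase shift.
At the lower boundary (n = 1.37 to n = 1.66) the reflected ray undergoes a half-wave phase shift.
The two reflections carry the same phase change, so no net offset.
For dark reflection here: 2 n t = (m + ½) λ.
Minimum at m = 0: t = λ / (4 n) = 602 / (4 × 1.37) = 110 nm.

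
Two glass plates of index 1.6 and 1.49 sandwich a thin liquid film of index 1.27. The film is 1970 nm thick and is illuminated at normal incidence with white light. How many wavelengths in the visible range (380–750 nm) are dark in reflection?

Top surface (1.6 → 1.27): reflection off a lower-index medium gives no phase shift.
Ray reflecting at the bottom interface goes from n = 1.27 toward n = 1.49: a half-wave phase shift.
Net: one phase inversion between the two reflected rays.
So the condition for destructive reflection is 2 n t = m λ.
λ = 2 n t / m = 5004 / m nm.
m=6: 834 nm (IR); m=7: 715 nm (visible); m=8: 625 nm (visible); m=9: 556 nm (visible); m=10: 500 nm (visible); m=11: 455 nm (visible); m=12: 417 nm (visible); m=13: 385 nm (visible); m=14: 357 nm (UV).

7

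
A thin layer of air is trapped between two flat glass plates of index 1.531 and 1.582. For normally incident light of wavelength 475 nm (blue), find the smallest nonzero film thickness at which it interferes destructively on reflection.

Ray reflecting at the top interface goes from n = 1.531 toward n = 1.0: no phase shift.
Ray reflecting at the bottom interface goes from n = 1.0 toward n = 1.582: a half-wave phase shift.
Net: one phase inversion between the two reflected rays.
So the condition for destructive reflection is 2 n t = m λ.
Minimum nonzero at m = 1: t = λ / (2 n) = 475 / (2 × 1.0) = 238 nm.

238 nm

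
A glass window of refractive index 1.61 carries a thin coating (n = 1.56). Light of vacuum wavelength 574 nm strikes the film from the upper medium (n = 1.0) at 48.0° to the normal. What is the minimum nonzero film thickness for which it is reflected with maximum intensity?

209 nm

Top surface (1.0 → 1.56): reflection off a higher-index medium gives a half-wave phase shift.
Bottom surface (1.56 → 1.61): reflection off a higher-index medium gives a half-wave phase shift.
Zero or two π shifts → no net half-wave offset.
For maximum reflection here: 2 n t cos θ_r = m λ.
Snell's law: 1.0 sin 48.0° = 1.56 sin θ_r → sin θ_r = 0.476, cos θ_r = 0.879.
Minimum nonzero at m = 1: t = λ / (2 n cos θ_r) = 574 / (2 × 1.56 × 0.879) = 209 nm.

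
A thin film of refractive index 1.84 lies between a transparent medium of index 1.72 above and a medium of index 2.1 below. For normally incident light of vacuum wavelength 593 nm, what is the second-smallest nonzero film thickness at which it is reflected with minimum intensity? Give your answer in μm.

Ray reflecting at the top interface goes from n = 1.72 toward n = 1.84: a half-wave phase shift.
Ray reflecting at the bottom interface goes from n = 1.84 toward n = 2.1: a half-wave phase shift.
The two reflections carry the same phase change, so no net offset.
So the condition for destructive reflection is 2 n t = (m + ½) λ.
The second-smallest nonzero thickness corresponds to m = 1: t = (m + ½) λ / (2 n) = 1.50 × 593 / (2 × 1.84) = 242 nm.

0.242 μm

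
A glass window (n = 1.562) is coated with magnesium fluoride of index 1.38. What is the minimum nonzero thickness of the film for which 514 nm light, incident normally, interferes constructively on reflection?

186 nm

Top surface (1.0 → 1.38): reflection off a higher-index medium gives a half-wave phase shift.
At the lower boundary (n = 1.38 to n = 1.562) the reflected ray undergoes a half-wave phase shift.
Zero or two π shifts → no net half-wave offset.
For bright reflection here: 2 n t = m λ.
Minimum nonzero at m = 1: t = λ / (2 n) = 514 / (2 × 1.38) = 186 nm.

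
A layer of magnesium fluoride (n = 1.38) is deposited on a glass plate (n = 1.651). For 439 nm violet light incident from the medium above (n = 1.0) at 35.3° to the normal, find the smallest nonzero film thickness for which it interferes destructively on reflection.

87.6 nm

Ray reflecting at the top interface goes from n = 1.0 toward n = 1.38: a half-wave phase shift.
At the lower boundary (n = 1.38 to n = 1.651) the reflected ray undergoes a half-wave phase shift.
The two reflections carry the same phase change, so no net offset.
For weak reflection here: 2 n t cos θ_r = (m + ½) λ.
Snell's law: 1.0 sin 35.3° = 1.38 sin θ_r → sin θ_r = 0.419, cos θ_r = 0.908.
Minimum at m = 0: t = λ / (4 n cos θ_r) = 439 / (4 × 1.38 × 0.908) = 87.6 nm.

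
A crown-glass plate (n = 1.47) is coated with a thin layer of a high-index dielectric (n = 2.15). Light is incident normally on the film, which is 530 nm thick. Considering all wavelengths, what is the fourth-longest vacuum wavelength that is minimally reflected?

570 nm

Top surface (1.0 → 2.15): reflection off a higher-index medium gives a half-wave phase shift.
Ray reflecting at the bottom interface goes from n = 2.15 toward n = 1.47: no phase shift.
Net: one phase inversion between the two reflected rays.
With one net inversion, destructive interference in reflection requires 2 n t = m λ.
λ = 2 n t / m. The fourth-longest wavelength is m = 4: λ = 2 × 2.15 × 530 / 4.00 = 570 nm.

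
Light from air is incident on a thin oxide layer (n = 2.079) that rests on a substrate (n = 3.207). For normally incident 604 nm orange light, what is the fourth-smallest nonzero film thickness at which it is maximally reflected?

581 nm

Ray reflecting at the top interface goes from n = 1.0 toward n = 2.079: a half-wave phase shift.
Ray reflecting at the bottom interface goes from n = 2.079 toward n = 3.207: a half-wave phase shift.
Net: no relative phase inversion (both shifts match).
With no net inversion, constructive interference in reflection requires 2 n t = m λ.
The fourth-smallest nonzero thickness corresponds to m = 4: t = m λ / (2 n) = 4.00 × 604 / (2 × 2.079) = 581 nm.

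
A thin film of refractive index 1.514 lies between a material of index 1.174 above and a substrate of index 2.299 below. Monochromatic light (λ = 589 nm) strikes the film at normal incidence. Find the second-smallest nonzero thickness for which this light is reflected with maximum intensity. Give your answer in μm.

Ray reflecting at the top interface goes from n = 1.174 toward n = 1.514: a half-wave phase shift.
Bottom surface (1.514 → 2.299): reflection off a higher-index medium gives a half-wave phase shift.
Net: no relative phase inversion (both shifts match).
So the condition for constructive reflection is 2 n t = m λ.
The second-smallest nonzero thickness corresponds to m = 2: t = m λ / (2 n) = 2.00 × 589 / (2 × 1.514) = 389 nm.

0.389 μm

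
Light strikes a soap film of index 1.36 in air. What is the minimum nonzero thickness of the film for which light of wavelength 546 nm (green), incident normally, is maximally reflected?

Ray reflecting at the top interface goes from n = 1.0 toward n = 1.36: a half-wave phase shift.
Ray reflecting at the bottom interface goes from n = 1.36 toward n = 1.0: no phase shift.
Net: one phase inversion between the two reflected rays.
With one net inversion, constructive interference in reflection requires 2 n t = (m + ½) λ.
Minimum at m = 0: t = λ / (4 n) = 546 / (4 × 1.36) = 100 nm.

100 nm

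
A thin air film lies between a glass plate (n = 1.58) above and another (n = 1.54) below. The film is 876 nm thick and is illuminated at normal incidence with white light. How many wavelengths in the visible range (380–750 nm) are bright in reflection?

3

Top surface (1.58 → 1.0): reflection off a lower-index medium gives no phase shift.
At the lower boundary (n = 1.0 to n = 1.54) the reflected ray undergoes a half-wave phase shift.
Exactly one π shift → a net half-wave offset.
With one net inversion, constructive interference in reflection requires 2 n t = (m + ½) λ.
λ = 2 n t / (m + ½) = 1752 / (m + ½) nm.
m=1: 1168 nm (IR); m=2: 701 nm (visible); m=3: 501 nm (visible); m=4: 389 nm (visible); m=5: 319 nm (UV).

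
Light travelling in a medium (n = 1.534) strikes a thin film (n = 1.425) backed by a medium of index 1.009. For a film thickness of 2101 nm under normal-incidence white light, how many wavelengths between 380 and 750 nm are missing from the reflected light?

8

Ray reflecting at the top interface goes from n = 1.534 toward n = 1.425: no phase shift.
Ray reflecting at the bottom interface goes from n = 1.425 toward n = 1.009: no phase shift.
The two reflections carry the same phase change, so no net offset.
So the condition for destructive reflection is 2 n t = (m + ½) λ.
λ = 2 n t / (m + ½) = 5988 / (m + ½) nm.
m=7: 798 nm (IR); m=8: 704 nm (visible); m=9: 630 nm (visible); m=10: 570 nm (visible); m=11: 521 nm (visible); m=12: 479 nm (visible); m=13: 444 nm (visible); m=14: 413 nm (visible); m=15: 386 nm (visible); m=16: 363 nm (UV).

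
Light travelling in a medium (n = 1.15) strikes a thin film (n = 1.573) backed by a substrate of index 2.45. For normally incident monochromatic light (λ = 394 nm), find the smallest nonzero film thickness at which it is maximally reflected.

Top surface (1.15 → 1.573): reflection off a higher-index medium gives a half-wave phase shift.
Ray reflecting at the bottom interface goes from n = 1.573 toward n = 2.45: a half-wave phase shift.
Zero or two π shifts → no net half-wave offset.
With no net inversion, constructive interference in reflection requires 2 n t = m λ.
Minimum nonzero at m = 1: t = λ / (2 n) = 394 / (2 × 1.573) = 125 nm.

125 nm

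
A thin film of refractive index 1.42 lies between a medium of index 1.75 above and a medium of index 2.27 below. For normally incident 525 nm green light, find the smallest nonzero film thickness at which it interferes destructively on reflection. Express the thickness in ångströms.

Ray reflecting at the top interface goes from n = 1.75 toward n = 1.42: no phase shift.
Ray reflecting at the bottom interface goes from n = 1.42 toward n = 2.27: a half-wave phase shift.
Exactly one π shift → a net half-wave offset.
For weak reflection here: 2 n t = m λ.
Minimum nonzero at m = 1: t = λ / (2 n) = 525 / (2 × 1.42) = 185 nm.

1849 Å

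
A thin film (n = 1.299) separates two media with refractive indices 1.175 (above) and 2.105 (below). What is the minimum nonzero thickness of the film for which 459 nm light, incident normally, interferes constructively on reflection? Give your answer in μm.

Top surface (1.175 → 1.299): reflection off a higher-index medium gives a half-wave phase shift.
Ray reflecting at the bottom interface goes from n = 1.299 toward n = 2.105: a half-wave phase shift.
Zero or two π shifts → no net half-wave offset.
So the condition for constructive reflection is 2 n t = m λ.
Minimum nonzero at m = 1: t = λ / (2 n) = 459 / (2 × 1.299) = 177 nm.

0.177 μm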